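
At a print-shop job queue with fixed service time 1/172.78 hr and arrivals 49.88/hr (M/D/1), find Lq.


ρ = 49.88/172.78 = 0.2887
M/D/1: Lq = ρ²/(2(1−ρ)) = 0.08334/(2·0.7113) = 0.05858

Final: 0.05858


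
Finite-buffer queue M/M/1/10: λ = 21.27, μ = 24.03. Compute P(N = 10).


ρ = λ/μ = 21.27/24.03 = 0.8851
P_K = (1−ρ)ρ^K/(1−ρ^(K+1)) = (0.1149·0.295214)/(1 − 0.261307)
= 0.033907/0.738693 = 0.045902

Final: 0.045902


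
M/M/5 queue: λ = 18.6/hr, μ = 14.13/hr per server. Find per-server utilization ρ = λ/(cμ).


ρ = λ/(cμ) = 18.6/(5·14.13) = 18.6/70.65 = 0.2633

Final: 0.2633


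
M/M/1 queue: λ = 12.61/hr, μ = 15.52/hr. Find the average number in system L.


ρ = λ/μ = 12.61/15.52 = 0.8125
L = ρ/(1−ρ) = 0.8125/(1 − 0.8125) = 0.8125/0.1875 = 4.3333

Final: 4.3333


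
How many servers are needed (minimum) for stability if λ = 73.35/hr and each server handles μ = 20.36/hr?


Stability requires cμ > λ ⇔ c > λ/μ.
λ/μ = 73.35/20.36 = 3.6027
Minimum integer c = ⌊3.6027⌋ + 1 = 4
Check: 4·20.36 = 81.44 > 73.35, while 3·20.36 = 61.08 ≤ 73.35

Final: 4 servers


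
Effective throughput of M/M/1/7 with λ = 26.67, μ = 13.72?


ρ = 1.9439; P_K = (1−ρ)ρ^7/(1−ρ^8) = 0.487958
λ_eff = λ(1 − P_K) = 26.67·(1 − 0.487958) = 26.67·0.512042 = 13.6562 /hr

Final: 13.6562 /hr


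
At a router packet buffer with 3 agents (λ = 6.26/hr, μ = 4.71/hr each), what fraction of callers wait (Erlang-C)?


a = λ/μ = 1.3291; ρ = a/3 = 0.4430
P₀ = 0.255436 (from M/M/c formula)
C(c,a) = [a^c/(c!(1−ρ))]·P₀ = [2.34780/(6·0.5570)]·0.255436
= 0.70255·0.255436 = 0.179456

Final: 0.179456


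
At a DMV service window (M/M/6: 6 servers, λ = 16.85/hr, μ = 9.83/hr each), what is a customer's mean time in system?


a = 1.7141; ρ = 0.2857; P₀ = 0.180015
Lq = P₀·a^c·ρ/(c!(1−ρ)²) = 0.003551
Wq = Lq/λ = 0.003551/16.85 = 0.0002108 hr
W = Wq + 1/μ = 0.0002108 + 0.10173 = 0.10194 hr

Final: 0.10194 hr


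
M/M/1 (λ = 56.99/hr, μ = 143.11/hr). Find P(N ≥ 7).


ρ = 56.99/143.11 = 0.3982
P(N ≥ n) = ρ^n = 0.3982^7 = 0.001588

Final: 0.001588


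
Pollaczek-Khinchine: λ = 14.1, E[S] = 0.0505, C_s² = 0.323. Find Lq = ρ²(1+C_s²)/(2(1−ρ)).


ρ = λ·E[S] = 14.1·0.0505 = 0.7121
Lq = ρ²(1+C_s²)/(2(1−ρ)) = 0.5070·(1+0.323)/(2·0.2879)
= 0.5070·1.3230/0.5759 = 1.16475

Final: 1.16475


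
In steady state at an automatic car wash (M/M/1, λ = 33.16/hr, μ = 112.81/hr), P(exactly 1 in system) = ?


ρ = 33.16/112.81 = 0.2939
P_n = (1−ρ)·ρ^n = (1 − 0.2939)·0.2939^1 = 0.7061·0.293946 = 0.207542

Final: 0.207542


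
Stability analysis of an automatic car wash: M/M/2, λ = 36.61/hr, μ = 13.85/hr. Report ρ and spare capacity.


Total capacity cμ = 2·13.85 = 27.70/hr
ρ = λ/(cμ) = 36.61/27.70 = 1.3217
Stable ⇔ ρ < 1: NO
Spare capacity = cμ − λ = 27.70 − 36.61 = -8.91/hr

Final: ρ = 1.3217; unstable; margin = -8.91/hr


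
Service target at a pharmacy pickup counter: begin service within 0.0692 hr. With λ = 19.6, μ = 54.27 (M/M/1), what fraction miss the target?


ρ = 19.6/54.27 = 0.3612
P(Wq > t) = ρ·e^{−(μ−λ)t} = 0.3612·e^{−2.3992}
= 0.3612·0.090794 = 0.032791

Final: 0.032791


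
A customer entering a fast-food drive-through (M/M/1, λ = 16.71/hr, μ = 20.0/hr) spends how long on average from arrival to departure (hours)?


W = 1/(μ−λ) = 1/(20.0 − 16.71) = 1/3.29 = 0.3040 hr

Final: 0.3040 hr


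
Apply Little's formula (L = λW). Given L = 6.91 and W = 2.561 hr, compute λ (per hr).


λ = L/W = 6.91/2.561 = 2.6982 /hr

Final: 2.6982 /hr


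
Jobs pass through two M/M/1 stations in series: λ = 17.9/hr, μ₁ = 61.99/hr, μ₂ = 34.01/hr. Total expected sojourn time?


Each node sees arrival rate λ = 17.9/hr (tandem ⇒ throughput preserved).
W₁ = 1/(μ₁−λ) = 1/(61.99−17.9) = 0.02268 hr
W₂ = 1/(μ₂−λ) = 1/(34.01−17.9) = 0.06207 hr
W_total = W₁ + W₂ = 0.02268 + 0.06207 = 0.08475 hr

Final: 0.08475 hr


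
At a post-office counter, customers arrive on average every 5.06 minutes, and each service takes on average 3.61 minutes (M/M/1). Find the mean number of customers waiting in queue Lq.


λ = 60/5.06 = 11.8577 /hr
μ = 60/3.61 = 16.6205 /hr
ρ = λ/μ = 11.8577/16.6205 = 0.7134
Lq = ρ²/(1−ρ) = 0.5090/0.2866 = 1.7762

Final: 1.7762


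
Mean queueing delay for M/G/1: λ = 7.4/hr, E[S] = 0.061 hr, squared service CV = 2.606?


ρ = λ·E[S] = 7.4·0.061 = 0.4514
E[S²] = E[S]²(1+C_s²) = 0.061²·(1+2.606) = 0.013418
Wq = λ·E[S²]/(2(1−ρ)) = 7.4·0.013418/(2·0.5486) = 0.09050 hr

Final: 0.09050 hr


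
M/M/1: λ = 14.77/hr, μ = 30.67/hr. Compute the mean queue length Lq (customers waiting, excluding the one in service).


ρ = 14.77/30.67 = 0.4816
Lq = ρ²/(1−ρ) = 0.2319/0.5184 = 0.4474

Final: 0.4474


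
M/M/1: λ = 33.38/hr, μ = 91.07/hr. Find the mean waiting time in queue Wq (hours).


ρ = 33.38/91.07 = 0.3665
Wq = ρ/(μ−λ) = 0.3665/(91.07 − 33.38) = 0.3665/57.69 = 0.006353 hr

Final: 0.006353 hr


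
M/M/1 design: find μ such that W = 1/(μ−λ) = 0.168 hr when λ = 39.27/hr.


W = 1/(μ−λ) ⇒ μ − λ = 1/W = 1/0.168 = 5.9524
μ = λ + 1/W = 39.27 + 5.9524 = 45.2224 per hr

Final: 45.2224 /hr


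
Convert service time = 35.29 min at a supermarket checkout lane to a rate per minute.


μ = 1/(service time) in consistent units.
1 minute = 1 min, so μ = 1/35.29 = 0.02834 per minute

Final: 0.02834 /min


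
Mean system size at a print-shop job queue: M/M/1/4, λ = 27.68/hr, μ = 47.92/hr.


ρ = 27.68/47.92 = 0.5776
L = ρ[1 − (K+1)ρ^K + Kρ^(K+1)] / [(1−ρ)(1−ρ^(K+1))]
Numerator: 0.5776·(1 − 5·0.111326 + 4·0.064305) = 0.404682
Denominator: (0.4224)·(0.935695) = 0.395210
L = 0.404682/0.395210 = 1.0240

Final: 1.0240


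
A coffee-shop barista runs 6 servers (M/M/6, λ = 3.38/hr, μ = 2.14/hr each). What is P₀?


a = λ/μ = 3.38/2.14 = 1.5794; ρ = a/c = 0.2632
Σ_{k=0}^{5} a^k/k! (terms k=0..5) = 1.00000 + 1.57944 + 1.24731 + 0.65669 + 0.25930 + 0.08191 = 4.82465
Tail: a^6/(6!(1−ρ)) = 15.52450/(720·0.7368) = 0.02927
P₀ = 1/(4.82465 + 0.02927) = 1/4.85391 = 0.206019

Final: 0.206019


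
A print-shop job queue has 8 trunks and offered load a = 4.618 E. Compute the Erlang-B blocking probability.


B(c,a) = (a^c/c!) / Σ_{k=0}^{c} a^k/k!
a^8/8! = 5.129924
Σ terms (k=0..8): 1.00000 + 4.61800 + 10.66296 + 16.41385 + 18.94979 + 17.50203 + 13.47073 + 8.88683 + 5.12992 = 96.634121
B = 5.129924/96.634121 = 0.053086

Final: 0.053086


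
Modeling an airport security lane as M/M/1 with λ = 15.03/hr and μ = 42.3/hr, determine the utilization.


ρ = λ/μ = 15.03/42.3 = 0.3553

Final: 0.3553


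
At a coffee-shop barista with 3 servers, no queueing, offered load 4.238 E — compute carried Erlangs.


B(3,4.238) = 0.471527 (Erlang-B)
Carried load = a(1 − B) = 4.238·(1 − 0.471527) = 4.238·0.528473 = 2.2397 E

Final: 2.2397 Erlangs


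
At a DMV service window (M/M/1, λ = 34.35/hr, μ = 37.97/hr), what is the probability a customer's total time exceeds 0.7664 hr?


W ~ Exponential(μ−λ) for M/M/1.
μ − λ = 37.97 − 34.35 = 3.6200
P(W > t) = e^{−(μ−λ)t} = e^{−2.7744} = 0.062389

Final: 0.062389


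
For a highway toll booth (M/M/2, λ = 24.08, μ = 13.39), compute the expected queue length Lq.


a = λ/μ = 1.7984; ρ = a/2 = 0.8992
P₀ = 0.053087
Lq = P₀·a^c·ρ / (c!·(1−ρ)²) = 0.053087·3.23409·0.8992/(2·0.01016)
= 7.59362

Final: 7.59362


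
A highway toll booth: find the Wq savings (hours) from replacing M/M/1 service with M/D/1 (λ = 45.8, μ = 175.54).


ρ = 45.8/175.54 = 0.2609
Wq(M/M/1) = ρ/(μ−λ) = 0.2609/129.74 = 0.002011 hr
Wq(M/D/1) = ρ/(2(μ−λ)) = 0.001006 hr
Savings = 0.002011 − 0.001006 = 0.001006 hr

Final: 0.001006 hr


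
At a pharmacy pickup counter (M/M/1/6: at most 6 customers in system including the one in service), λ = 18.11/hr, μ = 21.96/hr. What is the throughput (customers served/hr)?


ρ = 0.8247; P_K = (1−ρ)ρ^6/(1−ρ^7) = 0.074469
λ_eff = λ(1 − P_K) = 18.11·(1 − 0.074469) = 18.11·0.925531 = 16.7614 /hr

Final: 16.7614 /hr


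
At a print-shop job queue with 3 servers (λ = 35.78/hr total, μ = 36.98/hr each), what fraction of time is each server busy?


ρ = λ/(cμ) = 35.78/(3·36.98) = 35.78/110.94 = 0.3225

Final: 0.3225


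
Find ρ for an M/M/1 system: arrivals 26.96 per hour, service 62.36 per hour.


ρ = λ/μ = 26.96/62.36 = 0.4323

Final: 0.4323


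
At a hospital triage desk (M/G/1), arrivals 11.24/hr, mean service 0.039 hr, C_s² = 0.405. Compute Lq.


ρ = λ·E[S] = 11.24·0.039 = 0.4384
Lq = ρ²(1+C_s²)/(2(1−ρ)) = 0.1922·(1+0.405)/(2·0.5616)
= 0.1922·1.4050/1.1233 = 0.24035

Final: 0.24035


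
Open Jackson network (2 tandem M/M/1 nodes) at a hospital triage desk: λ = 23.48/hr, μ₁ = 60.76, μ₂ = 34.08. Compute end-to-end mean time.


Each node sees arrival rate λ = 23.48/hr (tandem ⇒ throughput preserved).
W₁ = 1/(μ₁−λ) = 1/(60.76−23.48) = 0.02682 hr
W₂ = 1/(μ₂−λ) = 1/(34.08−23.48) = 0.09434 hr
W_total = W₁ + W₂ = 0.02682 + 0.09434 = 0.12116 hr

Final: 0.12116 hr


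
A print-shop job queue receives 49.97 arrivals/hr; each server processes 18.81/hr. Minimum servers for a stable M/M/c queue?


Stability requires cμ > λ ⇔ c > λ/μ.
λ/μ = 49.97/18.81 = 2.6566
Minimum integer c = ⌊2.6566⌋ + 1 = 3
Check: 3·18.81 = 56.43 > 49.97, while 2·18.81 = 37.62 ≤ 49.97

Final: 3 servers


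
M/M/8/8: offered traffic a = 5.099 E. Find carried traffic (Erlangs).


B(8,5.099) = 0.074754 (Erlang-B)
Carried load = a(1 − B) = 5.099·(1 − 0.074754) = 5.099·0.925246 = 4.7178 E

Final: 4.7178 Erlangs


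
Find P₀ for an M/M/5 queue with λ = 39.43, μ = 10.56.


a = λ/μ = 39.43/10.56 = 3.7339; ρ = a/c = 0.7468
Σ_{k=0}^{4} a^k/k! (terms k=0..4) = 1.00000 + 3.73390 + 6.97101 + 8.67636 + 8.09916 = 28.48043
Tail: a^5/(5!(1−ρ)) = 725.79554/(120·0.2532) = 23.88557
P₀ = 1/(28.48043 + 23.88557) = 1/52.36600 = 0.019096

Final: 0.019096


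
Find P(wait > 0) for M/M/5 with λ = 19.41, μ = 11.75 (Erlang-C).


a = λ/μ = 1.6519; ρ = a/5 = 0.3304
P₀ = 0.191169 (from M/M/c formula)
C(c,a) = [a^c/(c!(1−ρ))]·P₀ = [12.30094/(120·0.6696)]·0.191169
= 0.15308·0.191169 = 0.029265

Final: 0.029265


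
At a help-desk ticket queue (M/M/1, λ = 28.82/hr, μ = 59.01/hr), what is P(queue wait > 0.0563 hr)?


ρ = 28.82/59.01 = 0.4884
P(Wq > t) = ρ·e^{−(μ−λ)t} = 0.4884·e^{−1.6997}
= 0.4884·0.182739 = 0.089248

Final: 0.089248


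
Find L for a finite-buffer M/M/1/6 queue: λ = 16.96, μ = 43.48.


ρ = 16.96/43.48 = 0.3901
L = ρ[1 − (K+1)ρ^K + Kρ^(K+1)] / [(1−ρ)(1−ρ^(K+1))]
Numerator: 0.3901·(1 − 7·0.003522 + 6·0.001374) = 0.383663
Denominator: (0.6099)·(0.998626) = 0.609098
L = 0.383663/0.609098 = 0.6299

Final: 0.6299


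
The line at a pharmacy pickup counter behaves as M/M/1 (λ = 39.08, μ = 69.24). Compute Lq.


ρ = 39.08/69.24 = 0.5644
Lq = ρ²/(1−ρ) = 0.3186/0.4356 = 0.7313

Final: 0.7313


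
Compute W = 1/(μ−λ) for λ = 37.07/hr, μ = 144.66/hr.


W = 1/(μ−λ) = 1/(144.66 − 37.07) = 1/107.59 = 0.009295 hr

Final: 0.009295 hr


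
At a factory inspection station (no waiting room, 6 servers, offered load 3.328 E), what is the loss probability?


B(c,a) = (a^c/c!) / Σ_{k=0}^{c} a^k/k!
a^6/6! = 1.886980
Σ terms (k=0..6): 1.00000 + 3.32800 + 5.53779 + 6.14326 + 5.11119 + 3.40201 + 1.88698 = 26.409228
B = 1.886980/26.409228 = 0.071452

Final: 0.071452


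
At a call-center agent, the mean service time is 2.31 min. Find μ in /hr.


μ = 1/(service time) in consistent units.
1 hour = 60 min, so μ = 60/2.31 = 25.9740 per hour

Final: 25.9740 /hr


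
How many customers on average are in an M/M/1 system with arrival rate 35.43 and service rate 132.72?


ρ = λ/μ = 35.43/132.72 = 0.2670
L = ρ/(1−ρ) = 0.2670/(1 − 0.2670) = 0.2670/0.7330 = 0.3642

Final: 0.3642


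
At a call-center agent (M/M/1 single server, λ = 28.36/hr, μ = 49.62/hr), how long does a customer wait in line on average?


ρ = 28.36/49.62 = 0.5715
Wq = ρ/(μ−λ) = 0.5715/(49.62 − 28.36) = 0.5715/21.26 = 0.02688 hr

Final: 0.02688 hr


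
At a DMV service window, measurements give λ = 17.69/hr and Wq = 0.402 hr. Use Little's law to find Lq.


Lq = λWq = 17.69·0.402 = 7.1114

Final: 7.1114


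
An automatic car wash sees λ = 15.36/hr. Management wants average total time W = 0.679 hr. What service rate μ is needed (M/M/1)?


W = 1/(μ−λ) ⇒ μ − λ = 1/W = 1/0.679 = 1.4728
μ = λ + 1/W = 15.36 + 1.4728 = 16.8328 per hr

Final: 16.8328 /hr


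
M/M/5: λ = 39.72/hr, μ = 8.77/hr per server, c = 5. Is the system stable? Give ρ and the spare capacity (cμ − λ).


Total capacity cμ = 5·8.77 = 43.85/hr
ρ = λ/(cμ) = 39.72/43.85 = 0.9058
Stable ⇔ ρ < 1: YES
Spare capacity = cμ − λ = 43.85 − 39.72 = 4.13/hr

Final: ρ = 0.9058; stable; margin = 4.13/hr


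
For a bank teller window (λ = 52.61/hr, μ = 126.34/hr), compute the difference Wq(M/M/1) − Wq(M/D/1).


ρ = 52.61/126.34 = 0.4164
Wq(M/M/1) = ρ/(μ−λ) = 0.4164/73.73 = 0.005648 hr
Wq(M/D/1) = ρ/(2(μ−λ)) = 0.002824 hr
Savings = 0.005648 − 0.002824 = 0.002824 hr

Final: 0.002824 hr


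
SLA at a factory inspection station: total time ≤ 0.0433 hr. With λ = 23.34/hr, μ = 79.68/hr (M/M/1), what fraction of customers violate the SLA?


W ~ Exponential(μ−λ) for M/M/1.
μ − λ = 79.68 − 23.34 = 56.3400
P(W > t) = e^{−(μ−λ)t} = e^{−2.4395} = 0.087203

Final: 0.087203


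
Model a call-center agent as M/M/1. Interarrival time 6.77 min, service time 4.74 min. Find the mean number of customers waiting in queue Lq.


λ = 60/6.77 = 8.8626 /hr
μ = 60/4.74 = 12.6582 /hr
ρ = λ/μ = 8.8626/12.6582 = 0.7001
Lq = ρ²/(1−ρ) = 0.4902/0.2999 = 1.6348

Final: 1.6348


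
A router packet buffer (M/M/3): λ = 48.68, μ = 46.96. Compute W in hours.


a = 1.0366; ρ = 0.3455; P₀ = 0.349943
Lq = P₀·a^c·ρ/(c!(1−ρ)²) = 0.05241
Wq = Lq/λ = 0.05241/48.68 = 0.001077 hr
W = Wq + 1/μ = 0.001077 + 0.02129 = 0.02237 hr

Final: 0.02237 hr


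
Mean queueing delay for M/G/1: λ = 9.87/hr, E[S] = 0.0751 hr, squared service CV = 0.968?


ρ = λ·E[S] = 9.87·0.0751 = 0.7412
E[S²] = E[S]²(1+C_s²) = 0.0751²·(1+0.968) = 0.011100
Wq = λ·E[S²]/(2(1−ρ)) = 9.87·0.011100/(2·0.2588) = 0.21168 hr

Final: 0.21168 hr


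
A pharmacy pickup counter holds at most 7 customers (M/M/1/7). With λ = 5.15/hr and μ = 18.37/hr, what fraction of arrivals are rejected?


ρ = λ/μ = 5.15/18.37 = 0.2803
P_K = (1−ρ)ρ^K/(1−ρ^(K+1)) = (0.7197·0.0001361)/(1 − 0.00003816)
= 0.00009795/0.999962 = 0.00009795

Final: 0.00009795


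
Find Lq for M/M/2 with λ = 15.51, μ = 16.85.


a = λ/μ = 0.9205; ρ = a/2 = 0.4602
P₀ = 0.369640
Lq = P₀·a^c·ρ / (c!·(1−ρ)²) = 0.369640·0.84727·0.4602/(2·0.29134)
= 0.24737

Final: 0.24737


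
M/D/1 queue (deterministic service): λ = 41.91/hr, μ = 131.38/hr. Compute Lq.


ρ = 41.91/131.38 = 0.3190
M/D/1: Lq = ρ²/(2(1−ρ)) = 0.1018/(2·0.6810) = 0.07471

Final: 0.07471


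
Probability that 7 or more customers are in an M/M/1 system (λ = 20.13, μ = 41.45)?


ρ = 20.13/41.45 = 0.4856
P(N ≥ n) = ρ^n = 0.4856^7 = 0.006371

Final: 0.006371


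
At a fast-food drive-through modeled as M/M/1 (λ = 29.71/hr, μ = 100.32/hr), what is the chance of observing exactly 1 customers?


ρ = 29.71/100.32 = 0.2962
P_n = (1−ρ)·ρ^n = (1 − 0.2962)·0.2962^1 = 0.7038·0.296152 = 0.208446

Final: 0.208446


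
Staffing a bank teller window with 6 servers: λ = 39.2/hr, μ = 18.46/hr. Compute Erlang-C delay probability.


a = λ/μ = 2.1235; ρ = a/6 = 0.3539
P₀ = 0.119357 (from M/M/c formula)
C(c,a) = [a^c/(c!(1−ρ))]·P₀ = [91.69090/(720·0.6461)]·0.119357
= 0.19711·0.119357 = 0.023526

Final: 0.023526


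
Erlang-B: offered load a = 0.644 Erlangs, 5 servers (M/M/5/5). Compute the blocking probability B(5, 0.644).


B(c,a) = (a^c/c!) / Σ_{k=0}^{c} a^k/k!
a^5/5! = 0.0009231
Σ terms (k=0..5): 1.00000 + 0.64400 + 0.20737 + 0.04451 + 0.007167 + 0.0009231 = 1.903973
B = 0.0009231/1.903973 = 0.0004848

Final: 0.0004848


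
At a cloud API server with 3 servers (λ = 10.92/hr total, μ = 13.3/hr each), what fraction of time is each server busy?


ρ = λ/(cμ) = 10.92/(3·13.3) = 10.92/39.90 = 0.2737

Final: 0.2737


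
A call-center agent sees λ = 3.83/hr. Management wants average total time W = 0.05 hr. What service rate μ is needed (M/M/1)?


W = 1/(μ−λ) ⇒ μ − λ = 1/W = 1/0.05 = 20.0000
μ = λ + 1/W = 3.83 + 20.0000 = 23.8300 per hr

Final: 23.8300 /hr


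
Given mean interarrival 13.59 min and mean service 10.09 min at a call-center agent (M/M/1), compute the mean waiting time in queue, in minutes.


λ = 60/13.59 = 4.4150 /hr
μ = 60/10.09 = 5.9465 /hr
ρ = λ/μ = 4.4150/5.9465 = 0.7425
Wq = ρ/(μ−λ) = 0.7425/(5.9465−4.4150) = 0.48480 hr
In minutes: 0.48480·60 = 29.088 min

Final: 29.088 min


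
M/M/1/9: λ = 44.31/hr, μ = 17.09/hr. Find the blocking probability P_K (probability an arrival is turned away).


ρ = λ/μ = 44.31/17.09 = 2.5927
P_K = (1−ρ)ρ^K/(1−ρ^(K+1)) = (-1.5927·5294.649137)/(1 − 13727.671343)
= -8433.022206/-13726.671343 = 0.614353

Final: 0.614353


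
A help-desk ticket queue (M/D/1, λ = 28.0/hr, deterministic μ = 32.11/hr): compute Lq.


ρ = 28.0/32.11 = 0.8720
M/D/1: Lq = ρ²/(2(1−ρ)) = 0.7604/(2·0.1280) = 2.97032

Final: 2.97032


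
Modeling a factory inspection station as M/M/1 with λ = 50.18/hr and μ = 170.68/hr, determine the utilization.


ρ = λ/μ = 50.18/170.68 = 0.2940

Final: 0.2940


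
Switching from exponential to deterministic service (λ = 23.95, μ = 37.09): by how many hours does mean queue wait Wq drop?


ρ = 23.95/37.09 = 0.6457
Wq(M/M/1) = ρ/(μ−λ) = 0.6457/13.14 = 0.04914 hr
Wq(M/D/1) = ρ/(2(μ−λ)) = 0.02457 hr
Savings = 0.04914 − 0.02457 = 0.02457 hr

Final: 0.02457 hr


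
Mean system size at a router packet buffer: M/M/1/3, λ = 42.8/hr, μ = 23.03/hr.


ρ = 42.8/23.03 = 1.8584
L = ρ[1 − (K+1)ρ^K + Kρ^(K+1)] / [(1−ρ)(1−ρ^(K+1))]
Numerator: 1.8584·(1 − 4·6.418736 + 3·11.928871) = 20.650431
Denominator: (-0.8584)·(-10.928871) = 9.381840
L = 20.650431/9.381840 = 2.2011

Final: 2.2011


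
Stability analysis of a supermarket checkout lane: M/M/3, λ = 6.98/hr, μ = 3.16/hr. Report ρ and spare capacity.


Total capacity cμ = 3·3.16 = 9.48/hr
ρ = λ/(cμ) = 6.98/9.48 = 0.7363
Stable ⇔ ρ < 1: YES
Spare capacity = cμ − λ = 9.48 − 6.98 = 2.50/hr

Final: ρ = 0.7363; stable; margin = 2.50/hr


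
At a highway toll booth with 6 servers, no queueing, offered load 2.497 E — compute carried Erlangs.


B(6,2.497) = 0.028113 (Erlang-B)
Carried load = a(1 − B) = 2.497·(1 − 0.028113) = 2.497·0.971887 = 2.4268 E

Final: 2.4268 Erlangs


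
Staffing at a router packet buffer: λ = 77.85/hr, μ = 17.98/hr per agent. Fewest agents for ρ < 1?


Stability requires cμ > λ ⇔ c > λ/μ.
λ/μ = 77.85/17.98 = 4.3298
Minimum integer c = ⌊4.3298⌋ + 1 = 5
Check: 5·17.98 = 89.90 > 77.85, while 4·17.98 = 71.92 ≤ 77.85

Final: 5 servers


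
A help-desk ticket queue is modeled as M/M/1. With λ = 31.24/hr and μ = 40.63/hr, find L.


ρ = λ/μ = 31.24/40.63 = 0.7689
L = ρ/(1−ρ) = 0.7689/(1 − 0.7689) = 0.7689/0.2311 = 3.3269

Final: 3.3269


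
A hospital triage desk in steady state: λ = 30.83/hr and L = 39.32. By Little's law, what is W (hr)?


W = L/λ = 39.32/30.83 = 1.2754 hr

Final: 1.2754 hr


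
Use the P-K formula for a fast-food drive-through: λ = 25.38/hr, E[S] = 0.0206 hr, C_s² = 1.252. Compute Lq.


ρ = λ·E[S] = 25.38·0.0206 = 0.5228
Lq = ρ²(1+C_s²)/(2(1−ρ)) = 0.2733·(1+1.252)/(2·0.4772)
= 0.2733·2.2520/0.9543 = 0.64503

Final: 0.64503


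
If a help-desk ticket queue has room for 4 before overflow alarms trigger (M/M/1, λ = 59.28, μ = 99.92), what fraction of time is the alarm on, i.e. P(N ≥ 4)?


ρ = 59.28/99.92 = 0.5933
P(N ≥ n) = ρ^n = 0.5933^4 = 0.123886

Final: 0.123886


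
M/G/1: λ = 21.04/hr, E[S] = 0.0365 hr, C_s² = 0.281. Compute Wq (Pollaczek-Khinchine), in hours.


ρ = λ·E[S] = 21.04·0.0365 = 0.7680
E[S²] = E[S]²(1+C_s²) = 0.0365²·(1+0.281) = 0.001707
Wq = λ·E[S²]/(2(1−ρ)) = 21.04·0.001707/(2·0.2320) = 0.07737 hr

Final: 0.07737 hr


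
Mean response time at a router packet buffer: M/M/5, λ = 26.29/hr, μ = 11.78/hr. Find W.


a = 2.2317; ρ = 0.4463; P₀ = 0.105913
Lq = P₀·a^c·ρ/(c!(1−ρ)²) = 0.07115
Wq = Lq/λ = 0.07115/26.29 = 0.002707 hr
W = Wq + 1/μ = 0.002707 + 0.08489 = 0.08760 hr

Final: 0.08760 hr


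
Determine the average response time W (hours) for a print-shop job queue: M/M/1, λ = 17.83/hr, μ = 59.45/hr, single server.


W = 1/(μ−λ) = 1/(59.45 − 17.83) = 1/41.62 = 0.02403 hr

Final: 0.02403 hr


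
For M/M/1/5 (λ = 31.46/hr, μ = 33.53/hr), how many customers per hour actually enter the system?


ρ = 0.9383; P_K = (1−ρ)ρ^5/(1−ρ^6) = 0.141284
λ_eff = λ(1 − P_K) = 31.46·(1 − 0.141284) = 31.46·0.858716 = 27.0152 /hr

Final: 27.0152 /hr


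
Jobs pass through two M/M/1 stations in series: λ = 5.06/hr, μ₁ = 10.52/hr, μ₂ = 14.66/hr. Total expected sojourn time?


Each node sees arrival rate λ = 5.06/hr (tandem ⇒ throughput preserved).
W₁ = 1/(μ₁−λ) = 1/(10.52−5.06) = 0.18315 hr
W₂ = 1/(μ₂−λ) = 1/(14.66−5.06) = 0.10417 hr
W_total = W₁ + W₂ = 0.18315 + 0.10417 = 0.28732 hr

Final: 0.28732 hr


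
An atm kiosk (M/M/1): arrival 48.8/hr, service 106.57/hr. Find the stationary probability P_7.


ρ = 48.8/106.57 = 0.4579
P_n = (1−ρ)·ρ^n = (1 − 0.4579)·0.4579^7 = 0.5421·0.004222 = 0.002289

Final: 0.002289


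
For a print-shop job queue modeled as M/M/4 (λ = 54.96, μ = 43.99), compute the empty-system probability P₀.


a = λ/μ = 54.96/43.99 = 1.2494; ρ = a/c = 0.3123
Σ_{k=0}^{3} a^k/k! (terms k=0..3) = 1.00000 + 1.24937 + 0.78047 + 0.32503 = 3.35488
Tail: a^4/(4!(1−ρ)) = 2.43653/(24·0.6877) = 0.14763
P₀ = 1/(3.35488 + 0.14763) = 1/3.50251 = 0.285509

Final: 0.285509


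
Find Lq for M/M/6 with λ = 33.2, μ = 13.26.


a = λ/μ = 2.5038; ρ = a/6 = 0.4173
P₀ = 0.081309
Lq = P₀·a^c·ρ / (c!·(1−ρ)²) = 0.081309·246.35839·0.4173/(720·0.33954)
= 0.03419

Final: 0.03419


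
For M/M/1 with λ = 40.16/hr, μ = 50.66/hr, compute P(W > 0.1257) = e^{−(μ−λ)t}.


W ~ Exponential(μ−λ) for M/M/1.
μ − λ = 50.66 − 40.16 = 10.5000
P(W > t) = e^{−(μ−λ)t} = e^{−1.3198} = 0.267175

Final: 0.267175


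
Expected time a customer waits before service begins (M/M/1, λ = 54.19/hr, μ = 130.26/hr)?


ρ = 54.19/130.26 = 0.4160
Wq = ρ/(μ−λ) = 0.4160/(130.26 − 54.19) = 0.4160/76.07 = 0.005469 hr

Final: 0.005469 hr


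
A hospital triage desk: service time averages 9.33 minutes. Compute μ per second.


μ = 1/(service time) in consistent units.
1 second = 0.0166667 min, so μ = 0.0166667/9.33 = 0.001786 per second

Final: 0.001786 /sec


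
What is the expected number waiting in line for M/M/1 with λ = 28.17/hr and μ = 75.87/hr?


ρ = 28.17/75.87 = 0.3713
Lq = ρ²/(1−ρ) = 0.1379/0.6287 = 0.2193

Final: 0.2193


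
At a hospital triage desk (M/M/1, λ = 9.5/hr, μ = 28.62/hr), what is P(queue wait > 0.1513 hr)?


ρ = 9.5/28.62 = 0.3319
P(Wq > t) = ρ·e^{−(μ−λ)t} = 0.3319·e^{−2.8929}
= 0.3319·0.055418 = 0.018395

Final: 0.018395


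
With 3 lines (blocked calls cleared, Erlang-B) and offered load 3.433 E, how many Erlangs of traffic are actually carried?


B(3,3.433) = 0.395059 (Erlang-B)
Carried load = a(1 − B) = 3.433·(1 − 0.395059) = 3.433·0.604941 = 2.0768 E

Final: 2.0768 Erlangs


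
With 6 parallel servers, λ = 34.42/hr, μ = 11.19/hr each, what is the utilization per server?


ρ = λ/(cμ) = 34.42/(6·11.19) = 34.42/67.14 = 0.5127

Final: 0.5127


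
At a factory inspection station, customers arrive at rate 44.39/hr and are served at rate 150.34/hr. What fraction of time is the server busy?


ρ = λ/μ = 44.39/150.34 = 0.2953

Final: 0.2953


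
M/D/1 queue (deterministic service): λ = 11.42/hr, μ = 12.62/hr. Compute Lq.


ρ = 11.42/12.62 = 0.9049
M/D/1: Lq = ρ²/(2(1−ρ)) = 0.8189/(2·0.09509) = 4.30588

Final: 4.30588


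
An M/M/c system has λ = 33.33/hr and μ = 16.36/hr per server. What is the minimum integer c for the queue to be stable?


Stability requires cμ > λ ⇔ c > λ/μ.
λ/μ = 33.33/16.36 = 2.0373
Minimum integer c = ⌊2.0373⌋ + 1 = 3
Check: 3·16.36 = 49.08 > 33.33, while 2·16.36 = 32.72 ≤ 33.33

Final: 3 servers


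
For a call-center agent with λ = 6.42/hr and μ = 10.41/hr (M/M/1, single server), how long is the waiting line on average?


ρ = 6.42/10.41 = 0.6167
Lq = ρ²/(1−ρ) = 0.3803/0.3833 = 0.9923

Final: 0.9923


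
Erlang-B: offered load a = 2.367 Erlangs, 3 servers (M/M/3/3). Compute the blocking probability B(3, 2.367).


B(c,a) = (a^c/c!) / Σ_{k=0}^{c} a^k/k!
a^3/3! = 2.210261
Σ terms (k=0..3): 1.00000 + 2.36700 + 2.80134 + 2.21026 = 8.378605
B = 2.210261/8.378605 = 0.263798

Final: 0.263798


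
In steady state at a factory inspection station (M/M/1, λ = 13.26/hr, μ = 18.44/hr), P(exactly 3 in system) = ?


ρ = 13.26/18.44 = 0.7191
P_n = (1−ρ)·ρ^n = (1 − 0.7191)·0.7191^3 = 0.2809·0.371833 = 0.104452

Final: 0.104452


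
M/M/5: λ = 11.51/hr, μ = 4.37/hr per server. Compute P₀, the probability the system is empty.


a = λ/μ = 11.51/4.37 = 2.6339; ρ = a/c = 0.5268
Σ_{k=0}^{4} a^k/k! (terms k=0..4) = 1.00000 + 2.63387 + 3.46863 + 3.04530 + 2.00523 = 12.15303
Tail: a^5/(5!(1−ρ)) = 126.75626/(120·0.4732) = 2.23213
P₀ = 1/(12.15303 + 2.23213) = 1/14.38516 = 0.069516

Final: 0.069516


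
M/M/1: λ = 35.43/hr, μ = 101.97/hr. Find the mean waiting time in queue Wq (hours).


ρ = 35.43/101.97 = 0.3475
Wq = ρ/(μ−λ) = 0.3475/(101.97 − 35.43) = 0.3475/66.54 = 0.005222 hr

Final: 0.005222 hr


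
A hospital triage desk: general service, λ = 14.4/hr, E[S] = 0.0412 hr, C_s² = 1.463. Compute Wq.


ρ = λ·E[S] = 14.4·0.0412 = 0.5933
E[S²] = E[S]²(1+C_s²) = 0.0412²·(1+1.463) = 0.004181
Wq = λ·E[S²]/(2(1−ρ)) = 14.4·0.004181/(2·0.4067) = 0.07401 hr

Final: 0.07401 hr


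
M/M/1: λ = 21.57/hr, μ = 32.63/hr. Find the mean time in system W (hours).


W = 1/(μ−λ) = 1/(32.63 − 21.57) = 1/11.06 = 0.09042 hr

Final: 0.09042 hr


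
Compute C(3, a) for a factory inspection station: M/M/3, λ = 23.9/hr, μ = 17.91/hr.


a = λ/μ = 1.3345; ρ = a/3 = 0.4448
P₀ = 0.253923 (from M/M/c formula)
C(c,a) = [a^c/(c!(1−ρ))]·P₀ = [2.37633/(6·0.5552)]·0.253923
= 0.71338·0.253923 = 0.181143

Final: 0.181143


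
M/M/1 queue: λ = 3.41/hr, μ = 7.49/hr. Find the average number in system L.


ρ = λ/μ = 3.41/7.49 = 0.4553
L = ρ/(1−ρ) = 0.4553/(1 − 0.4553) = 0.4553/0.5447 = 0.8358

Final: 0.8358


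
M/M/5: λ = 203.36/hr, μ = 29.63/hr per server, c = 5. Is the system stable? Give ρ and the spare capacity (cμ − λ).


Total capacity cμ = 5·29.63 = 148.15/hr
ρ = λ/(cμ) = 203.36/148.15 = 1.3727
Stable ⇔ ρ < 1: NO
Spare capacity = cμ − λ = 148.15 − 203.36 = -55.21/hr

Final: ρ = 1.3727; unstable; margin = -55.21/hr


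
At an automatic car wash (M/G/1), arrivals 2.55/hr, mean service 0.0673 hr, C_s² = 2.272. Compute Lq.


ρ = λ·E[S] = 2.55·0.0673 = 0.1716
Lq = ρ²(1+C_s²)/(2(1−ρ)) = 0.02945·(1+2.272)/(2·0.8284)
= 0.02945·3.2720/1.6568 = 0.05816

Final: 0.05816


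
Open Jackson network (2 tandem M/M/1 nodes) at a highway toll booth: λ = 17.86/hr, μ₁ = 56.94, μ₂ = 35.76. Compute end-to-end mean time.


Each node sees arrival rate λ = 17.86/hr (tandem ⇒ throughput preserved).
W₁ = 1/(μ₁−λ) = 1/(56.94−17.86) = 0.02559 hr
W₂ = 1/(μ₂−λ) = 1/(35.76−17.86) = 0.05587 hr
W_total = W₁ + W₂ = 0.02559 + 0.05587 = 0.08145 hr

Final: 0.08145 hr


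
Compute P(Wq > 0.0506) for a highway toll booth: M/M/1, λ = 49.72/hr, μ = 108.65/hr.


ρ = 49.72/108.65 = 0.4576
P(Wq > t) = ρ·e^{−(μ−λ)t} = 0.4576·e^{−2.9819}
= 0.4576·0.050699 = 0.023200

Final: 0.023200


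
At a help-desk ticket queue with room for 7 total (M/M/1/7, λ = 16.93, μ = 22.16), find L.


ρ = 16.93/22.16 = 0.7640
L = ρ[1 − (K+1)ρ^K + Kρ^(K+1)] / [(1−ρ)(1−ρ^(K+1))]
Numerator: 0.7640·(1 − 8·0.151918 + 7·0.116064) = 0.456179
Denominator: (0.2360)·(0.883936) = 0.208618
L = 0.456179/0.208618 = 2.1867

Final: 2.1867


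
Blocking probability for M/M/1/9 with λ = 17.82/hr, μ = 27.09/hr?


ρ = λ/μ = 17.82/27.09 = 0.6578
P_K = (1−ρ)ρ^K/(1−ρ^(K+1)) = (0.3422·0.023062)/(1 − 0.015170)
= 0.007891/0.984830 = 0.008013

Final: 0.008013


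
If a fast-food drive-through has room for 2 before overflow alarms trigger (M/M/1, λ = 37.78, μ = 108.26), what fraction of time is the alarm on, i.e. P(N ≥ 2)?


ρ = 37.78/108.26 = 0.3490
P(N ≥ n) = ρ^n = 0.3490^2 = 0.121783

Final: 0.121783


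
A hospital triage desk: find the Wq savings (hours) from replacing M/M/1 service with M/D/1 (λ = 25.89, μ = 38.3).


ρ = 25.89/38.3 = 0.6760
Wq(M/M/1) = ρ/(μ−λ) = 0.6760/12.41 = 0.05447 hr
Wq(M/D/1) = ρ/(2(μ−λ)) = 0.02724 hr
Savings = 0.05447 − 0.02724 = 0.02724 hr

Final: 0.02724 hr


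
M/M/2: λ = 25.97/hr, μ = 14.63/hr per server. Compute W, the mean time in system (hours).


a = 1.7751; ρ = 0.8876; P₀ = 0.059569
Lq = P₀·a^c·ρ/(c!(1−ρ)²) = 6.58871
Wq = Lq/λ = 6.58871/25.97 = 0.25370 hr
W = Wq + 1/μ = 0.25370 + 0.06835 = 0.32206 hr

Final: 0.32206 hr


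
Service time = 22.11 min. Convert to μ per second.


μ = 1/(service time) in consistent units.
1 second = 0.0166667 min, so μ = 0.0166667/22.11 = 0.0007538 per second

Final: 0.0007538 /sec


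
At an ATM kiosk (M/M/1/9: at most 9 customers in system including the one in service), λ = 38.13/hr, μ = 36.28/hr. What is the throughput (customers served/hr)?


ρ = 1.0510; P_K = (1−ρ)ρ^9/(1−ρ^10) = 0.123816
λ_eff = λ(1 − P_K) = 38.13·(1 − 0.123816) = 38.13·0.876184 = 33.4089 /hr

Final: 33.4089 /hr


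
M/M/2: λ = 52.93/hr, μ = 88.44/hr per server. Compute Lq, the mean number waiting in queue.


a = λ/μ = 0.5985; ρ = a/2 = 0.2992
P₀ = 0.539359
Lq = P₀·a^c·ρ / (c!·(1−ρ)²) = 0.539359·0.35818·0.2992/(2·0.49106)
= 0.05886

Final: 0.05886


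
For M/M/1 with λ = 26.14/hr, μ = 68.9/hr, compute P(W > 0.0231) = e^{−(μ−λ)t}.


W ~ Exponential(μ−λ) for M/M/1.
μ − λ = 68.9 − 26.14 = 42.7600
P(W > t) = e^{−(μ−λ)t} = e^{−0.9878} = 0.372411

Final: 0.372411


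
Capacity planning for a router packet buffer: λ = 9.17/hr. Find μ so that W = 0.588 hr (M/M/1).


W = 1/(μ−λ) ⇒ μ − λ = 1/W = 1/0.588 = 1.7007
μ = λ + 1/W = 9.17 + 1.7007 = 10.8707 per hr

Final: 10.8707 /hr


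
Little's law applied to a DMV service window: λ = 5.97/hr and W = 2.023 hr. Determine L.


L = λW = 5.97·2.023 = 12.0773

Final: 12.0773


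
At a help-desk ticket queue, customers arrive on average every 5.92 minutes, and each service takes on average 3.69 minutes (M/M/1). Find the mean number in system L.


λ = 60/5.92 = 10.1351 /hr
μ = 60/3.69 = 16.2602 /hr
ρ = λ/μ = 10.1351/16.2602 = 0.6233
L = ρ/(1−ρ) = 0.6233/0.3767 = 1.6547

Final: 1.6547


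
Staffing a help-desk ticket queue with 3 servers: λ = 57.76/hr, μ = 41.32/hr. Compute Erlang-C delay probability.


a = λ/μ = 1.3979; ρ = a/3 = 0.4660
P₀ = 0.236555 (from M/M/c formula)
C(c,a) = [a^c/(c!(1−ρ))]·P₀ = [2.73150/(6·0.5340)]·0.236555
= 0.85246·0.236555 = 0.201653

Final: 0.201653


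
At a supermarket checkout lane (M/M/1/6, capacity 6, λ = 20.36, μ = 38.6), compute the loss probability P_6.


ρ = λ/μ = 20.36/38.6 = 0.5275
P_K = (1−ρ)ρ^K/(1−ρ^(K+1)) = (0.4725·0.021535)/(1 − 0.011359)
= 0.010176/0.988641 = 0.010293

Final: 0.010293


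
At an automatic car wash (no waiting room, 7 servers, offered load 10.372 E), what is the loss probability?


B(c,a) = (a^c/c!) / Σ_{k=0}^{c} a^k/k!
a^7/7! = 2562.164563
Σ terms (k=0..7): 1.00000 + 10.37200 + 53.78919 + 185.96717 + 482.21286 + 1000.30236 + 1729.18935 + 2562.16456 = 6024.997497
B = 2562.164563/6024.997497 = 0.425256

Final: 0.425256


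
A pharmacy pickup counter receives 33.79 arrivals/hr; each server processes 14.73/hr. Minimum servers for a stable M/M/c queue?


Stability requires cμ > λ ⇔ c > λ/μ.
λ/μ = 33.79/14.73 = 2.2940
Minimum integer c = ⌊2.2940⌋ + 1 = 3
Check: 3·14.73 = 44.19 > 33.79, while 2·14.73 = 29.46 ≤ 33.79

Final: 3 servers


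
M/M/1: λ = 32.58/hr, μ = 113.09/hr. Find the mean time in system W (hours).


W = 1/(μ−λ) = 1/(113.09 − 32.58) = 1/80.51 = 0.01242 hr

Final: 0.01242 hr


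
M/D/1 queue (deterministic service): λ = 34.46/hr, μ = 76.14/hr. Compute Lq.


ρ = 34.46/76.14 = 0.4526
M/D/1: Lq = ρ²/(2(1−ρ)) = 0.2048/(2·0.5474) = 0.18709

Final: 0.18709


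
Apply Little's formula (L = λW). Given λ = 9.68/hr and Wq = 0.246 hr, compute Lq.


Lq = λWq = 9.68·0.246 = 2.3813

Final: 2.3813


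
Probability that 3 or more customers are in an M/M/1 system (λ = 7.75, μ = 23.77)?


ρ = 7.75/23.77 = 0.3260
P(N ≥ n) = ρ^n = 0.3260^3 = 0.034659

Final: 0.034659


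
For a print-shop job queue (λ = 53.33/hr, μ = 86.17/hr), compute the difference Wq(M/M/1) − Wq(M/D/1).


ρ = 53.33/86.17 = 0.6189
Wq(M/M/1) = ρ/(μ−λ) = 0.6189/32.84 = 0.01885 hr
Wq(M/D/1) = ρ/(2(μ−λ)) = 0.009423 hr
Savings = 0.01885 − 0.009423 = 0.009423 hr

Final: 0.009423 hr


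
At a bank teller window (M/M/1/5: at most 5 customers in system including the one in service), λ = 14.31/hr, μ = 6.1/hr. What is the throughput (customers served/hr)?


ρ = 2.3459; P_K = (1−ρ)ρ^5/(1−ρ^6) = 0.577188
λ_eff = λ(1 − P_K) = 14.31·(1 − 0.577188) = 14.31·0.422812 = 6.0504 /hr

Final: 6.0504 /hr


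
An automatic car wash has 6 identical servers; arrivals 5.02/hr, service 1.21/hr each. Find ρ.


ρ = λ/(cμ) = 5.02/(6·1.21) = 5.02/7.26 = 0.6915

Final: 0.6915


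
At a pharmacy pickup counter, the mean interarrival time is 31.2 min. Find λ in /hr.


λ = 1/(interarrival time) in consistent units.
1 hour = 60 min, so λ = 60/31.2 = 1.9231 per hour

Final: 1.9231 /hr


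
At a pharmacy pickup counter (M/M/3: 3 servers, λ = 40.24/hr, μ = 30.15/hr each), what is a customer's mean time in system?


a = 1.3347; ρ = 0.4449; P₀ = 0.253864
Lq = P₀·a^c·ρ/(c!(1−ρ)²) = 0.14523
Wq = Lq/λ = 0.14523/40.24 = 0.003609 hr
W = Wq + 1/μ = 0.003609 + 0.03317 = 0.03678 hr

Final: 0.03678 hr


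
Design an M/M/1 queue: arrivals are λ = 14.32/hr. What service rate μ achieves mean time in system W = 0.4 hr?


W = 1/(μ−λ) ⇒ μ − λ = 1/W = 1/0.4 = 2.5000
μ = λ + 1/W = 14.32 + 2.5000 = 16.8200 per hr

Final: 16.8200 /hr


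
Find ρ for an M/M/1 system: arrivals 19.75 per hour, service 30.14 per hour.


ρ = λ/μ = 19.75/30.14 = 0.6553

Final: 0.6553


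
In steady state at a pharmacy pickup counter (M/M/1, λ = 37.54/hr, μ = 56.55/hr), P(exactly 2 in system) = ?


ρ = 37.54/56.55 = 0.6638
P_n = (1−ρ)·ρ^n = (1 − 0.6638)·0.6638^2 = 0.3362·0.440680 = 0.148140

Final: 0.148140


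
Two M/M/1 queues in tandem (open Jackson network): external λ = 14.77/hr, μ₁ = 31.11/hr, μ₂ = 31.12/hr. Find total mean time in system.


Each node sees arrival rate λ = 14.77/hr (tandem ⇒ throughput preserved).
W₁ = 1/(μ₁−λ) = 1/(31.11−14.77) = 0.06120 hr
W₂ = 1/(μ₂−λ) = 1/(31.12−14.77) = 0.06116 hr
W_total = W₁ + W₂ = 0.06120 + 0.06116 = 0.12236 hr

Final: 0.12236 hr


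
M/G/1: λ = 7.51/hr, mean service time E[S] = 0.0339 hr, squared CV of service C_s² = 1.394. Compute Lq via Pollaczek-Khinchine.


ρ = λ·E[S] = 7.51·0.0339 = 0.2546
Lq = ρ²(1+C_s²)/(2(1−ρ)) = 0.06482·(1+1.394)/(2·0.7454)
= 0.06482·2.3940/1.4908 = 0.10408

Final: 0.10408


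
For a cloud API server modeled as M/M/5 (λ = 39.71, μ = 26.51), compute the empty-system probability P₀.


a = λ/μ = 39.71/26.51 = 1.4979; ρ = a/c = 0.2996
Σ_{k=0}^{4} a^k/k! (terms k=0..4) = 1.00000 + 1.49793 + 1.12189 + 0.56017 + 0.20977 = 4.38976
Tail: a^5/(5!(1−ρ)) = 7.54138/(120·0.7004) = 0.08973
P₀ = 1/(4.38976 + 0.08973) = 1/4.47948 = 0.223240

Final: 0.223240


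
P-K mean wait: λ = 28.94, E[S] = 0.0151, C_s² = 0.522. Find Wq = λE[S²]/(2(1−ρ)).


ρ = λ·E[S] = 28.94·0.0151 = 0.4370
E[S²] = E[S]²(1+C_s²) = 0.0151²·(1+0.522) = 0.0003470
Wq = λ·E[S²]/(2(1−ρ)) = 28.94·0.0003470/(2·0.5630) = 0.008919 hr

Final: 0.008919 hr


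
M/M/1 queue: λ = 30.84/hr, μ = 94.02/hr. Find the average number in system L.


ρ = λ/μ = 30.84/94.02 = 0.3280
L = ρ/(1−ρ) = 0.3280/(1 − 0.3280) = 0.3280/0.6720 = 0.4881

Final: 0.4881


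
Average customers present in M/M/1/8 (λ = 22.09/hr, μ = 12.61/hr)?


ρ = 22.09/12.61 = 1.7518
L = ρ[1 − (K+1)ρ^K + Kρ^(K+1)] / [(1−ρ)(1−ρ^(K+1))]
Numerator: 1.7518·(1 − 9·88.683951 + 8·155.355153) = 780.745150
Denominator: (-0.7518)·(-154.355153) = 116.041781
L = 780.745150/116.041781 = 6.7281

Final: 6.7281


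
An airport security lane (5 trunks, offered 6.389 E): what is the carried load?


B(5,6.389) = 0.386710 (Erlang-B)
Carried load = a(1 − B) = 6.389·(1 − 0.386710) = 6.389·0.613290 = 3.9183 E

Final: 3.9183 Erlangs


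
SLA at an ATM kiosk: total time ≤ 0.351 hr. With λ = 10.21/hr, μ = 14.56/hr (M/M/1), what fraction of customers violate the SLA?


W ~ Exponential(μ−λ) for M/M/1.
μ − λ = 14.56 − 10.21 = 4.3500
P(W > t) = e^{−(μ−λ)t} = e^{−1.5268} = 0.217219

Final: 0.217219


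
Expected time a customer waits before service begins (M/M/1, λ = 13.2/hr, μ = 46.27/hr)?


ρ = 13.2/46.27 = 0.2853
Wq = ρ/(μ−λ) = 0.2853/(46.27 − 13.2) = 0.2853/33.07 = 0.008627 hr

Final: 0.008627 hr


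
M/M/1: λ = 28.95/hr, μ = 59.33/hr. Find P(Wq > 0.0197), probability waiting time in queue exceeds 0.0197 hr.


ρ = 28.95/59.33 = 0.4879
P(Wq > t) = ρ·e^{−(μ−λ)t} = 0.4879·e^{−0.5985}
= 0.4879·0.549643 = 0.268198

Final: 0.268198


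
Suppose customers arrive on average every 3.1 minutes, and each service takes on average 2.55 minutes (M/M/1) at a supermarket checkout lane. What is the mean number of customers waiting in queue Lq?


λ = 60/3.1 = 19.3548 /hr
μ = 60/2.55 = 23.5294 /hr
ρ = λ/μ = 19.3548/23.5294 = 0.8226
Lq = ρ²/(1−ρ) = 0.6766/0.1774 = 3.8138

Final: 3.8138


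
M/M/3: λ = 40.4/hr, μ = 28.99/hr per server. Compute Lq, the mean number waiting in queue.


a = λ/μ = 1.3936; ρ = a/3 = 0.4645
P₀ = 0.237699
Lq = P₀·a^c·ρ / (c!·(1−ρ)²) = 0.237699·2.70645·0.4645/(6·0.28673)
= 0.17371

Final: 0.17371


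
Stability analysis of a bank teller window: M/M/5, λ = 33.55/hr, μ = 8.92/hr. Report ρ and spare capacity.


Total capacity cμ = 5·8.92 = 44.60/hr
ρ = λ/(cμ) = 33.55/44.60 = 0.7522
Stable ⇔ ρ < 1: YES
Spare capacity = cμ − λ = 44.60 − 33.55 = 11.05/hr

Final: ρ = 0.7522; stable; margin = 11.05/hr
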